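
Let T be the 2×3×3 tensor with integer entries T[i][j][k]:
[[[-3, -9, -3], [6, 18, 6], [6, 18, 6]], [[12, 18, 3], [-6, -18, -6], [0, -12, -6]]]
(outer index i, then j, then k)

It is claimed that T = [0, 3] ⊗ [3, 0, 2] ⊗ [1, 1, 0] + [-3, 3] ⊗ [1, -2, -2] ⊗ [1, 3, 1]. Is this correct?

Reconstruct entrywise from the claimed factors. For example, T[1,0,0] = 12 and Σₗ aₗ[1]bₗ[0]cₗ[0] = (3)·(3)·(1) + (3)·(1)·(1) = 12; checking all 18 entries, every one matches. The claim holds.

Yes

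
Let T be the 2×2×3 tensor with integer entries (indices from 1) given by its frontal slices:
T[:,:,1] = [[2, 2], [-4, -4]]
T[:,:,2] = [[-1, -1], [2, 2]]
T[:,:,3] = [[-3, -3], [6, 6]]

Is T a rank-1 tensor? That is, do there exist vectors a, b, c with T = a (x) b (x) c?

The mode-1 fibre T[:,1,1] = [2, -4] gives a = (1, -2) (primitive direction); the mode-2 fibre T[1,:,1] = [2, 2] gives b = (1, 1); then c[k] = T[1,1,k] / (a[1]·b[1]) = [2, -1, -3] / 1 = (2, -1, -3).
Expanding (1, -2) (x) (1, 1) (x) (2, -1, -3) reproduces all 12 entries of T, so T = (1, -2) (x) (1, 1) (x) (2, -1, -3) and rank(T) ≤ 1.
Equivalently every frontal slice T[:,:,k] is c[k] times the rank-1 matrix (1, -2) (x) (1, 1). So T has rank 1 (it is nonzero).

Yes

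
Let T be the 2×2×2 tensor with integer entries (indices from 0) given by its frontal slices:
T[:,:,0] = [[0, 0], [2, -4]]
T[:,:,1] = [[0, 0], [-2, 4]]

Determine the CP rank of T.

Lower bound: T ≠ 0 (e.g. T[1,0,0] = 2), so rank(T) ≥ 1.
Upper bound: the mode-1 fibre T[:,0,0] = [0, 2] gives a = [0, 1] (primitive direction); the mode-2 fibre T[1,:,0] = [2, -4] gives b = [1, -2]; then c[k] = T[1,0,k] / (a[1]·b[0]) = [2, -2] / 1 = [2, -2].
Expanding [0, 1] ⊗ [1, -2] ⊗ [2, -2] reproduces all 8 entries of T, so T = [0, 1] ⊗ [1, -2] ⊗ [2, -2] and rank(T) ≤ 1.
These bounds meet, so rank(T) = 1.

1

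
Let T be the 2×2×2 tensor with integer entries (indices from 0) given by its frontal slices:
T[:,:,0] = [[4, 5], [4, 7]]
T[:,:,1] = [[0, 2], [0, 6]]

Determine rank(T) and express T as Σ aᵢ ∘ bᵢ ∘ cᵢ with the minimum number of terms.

rank(T) = 2

Lower bound: in the mode-1 unfolding of T (rows indexed by i, columns by (j,k)) the 2×2 minor on rows i ∈ {0, 1}, columns (j,k) ∈ {(0,0), (1,0)} is det [[4, 5], [4, 7]] = 8 ≠ 0, so that unfolding has rank ≥ 2 and hence rank(T) ≥ 2 (CP rank is at least every unfolding rank, though it can be larger).
Upper bound: with S_k = T[:,:,k], the two rank-1 terms a₁b₁ᵀ, a₂b₂ᵀ are the rank-1 members of the pencil x·S₀ + y·S₁.
det(x·S₀ + y·S₁) is 8·x² + 16·xy = 8·(x + 2·y)(x), vanishing at (x:y) = (2:-1) and (0:1).
M₁ = 2·S₀ − S₁ = [[8, 8], [8, 8]] = 8·[1, 1][1, 1]ᵀ and M₂ = S₁ = [[0, 2], [0, 6]] = 2·[1, 3][0, 1]ᵀ, so take a₁ = [1, 1], b₁ = [1, 1], a₂ = [1, 3], b₂ = [0, 1].
Each slice is an integer combination of E₁ = a₁b₁ᵀ and E₂ = a₂b₂ᵀ: S₀ = 4·E₁ + E₂, S₁ = 2·E₂; reading off coefficients, c₁ = [4, 0] and c₂ = [1, 2].
Hence T = [1, 1] ∘ [1, 1] ∘ [4, 0] + [1, 3] ∘ [0, 1] ∘ [1, 2], so rank(T) ≤ 2.
These bounds meet, so rank(T) = 2.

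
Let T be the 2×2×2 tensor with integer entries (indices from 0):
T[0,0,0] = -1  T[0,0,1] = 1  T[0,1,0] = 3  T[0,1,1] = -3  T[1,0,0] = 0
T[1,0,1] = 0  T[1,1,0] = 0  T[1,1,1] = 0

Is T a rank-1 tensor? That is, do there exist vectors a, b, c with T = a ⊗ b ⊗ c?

Yes

If T = a ⊗ b ⊗ c then every fibre of T is a multiple of the corresponding factor, so read the factors off the fibres through the nonzero entry T[0,0,0] = -1.
The mode-1 fibre T[:,0,0] = [-1, 0] gives a = [1, 0] (primitive direction); the mode-2 fibre T[0,:,0] = [-1, 3] gives b = [1, -3]; then c[k] = T[0,0,k] / (a[0]·b[0]) = [-1, 1] / 1 = [-1, 1].
Expanding [1, 0] ⊗ [1, -3] ⊗ [-1, 1] reproduces all 8 entries of T, so T = [1, 0] ⊗ [1, -3] ⊗ [-1, 1] and rank(T) ≤ 1.
Equivalently every frontal slice T[:,:,k] is c[k] times the rank-1 matrix [1, 0] ⊗ [1, -3]. So T has rank 1 (it is nonzero).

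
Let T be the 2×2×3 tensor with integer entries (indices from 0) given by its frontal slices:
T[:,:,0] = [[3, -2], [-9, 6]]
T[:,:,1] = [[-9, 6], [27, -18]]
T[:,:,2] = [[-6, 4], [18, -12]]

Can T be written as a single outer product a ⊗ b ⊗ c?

If T = a ⊗ b ⊗ c then every fibre of T is a multiple of the corresponding factor, so read the factors off the fibres through the nonzero entry T[0,0,0] = 3.
The mode-1 fibre T[:,0,0] = [3, -9] gives a = [1, -3] (primitive direction); the mode-2 fibre T[0,:,0] = [3, -2] gives b = [3, -2]; then c[k] = T[0,0,k] / (a[0]·b[0]) = [3, -9, -6] / 3 = [1, -3, -2].
Expanding [1, -3] ⊗ [3, -2] ⊗ [1, -3, -2] reproduces all 12 entries of T, so T = [1, -3] ⊗ [3, -2] ⊗ [1, -3, -2] and rank(T) ≤ 1.
Equivalently every frontal slice T[:,:,k] is c[k] times the rank-1 matrix [1, -3] ⊗ [3, -2]. So T has rank 1 (it is nonzero).

Yes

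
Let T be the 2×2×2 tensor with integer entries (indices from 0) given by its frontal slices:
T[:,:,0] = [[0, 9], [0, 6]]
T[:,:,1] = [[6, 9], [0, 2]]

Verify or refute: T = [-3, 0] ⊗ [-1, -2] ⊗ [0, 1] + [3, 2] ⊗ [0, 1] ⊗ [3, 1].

Reconstruct entry (0,0,1) from the claimed factors: Σₗ aₗ[0]bₗ[0]cₗ[1] = (-3)·(-1)·(1) + (3)·(0)·(1) = 3, but T[0,0,1] = 6. The claim is false.

No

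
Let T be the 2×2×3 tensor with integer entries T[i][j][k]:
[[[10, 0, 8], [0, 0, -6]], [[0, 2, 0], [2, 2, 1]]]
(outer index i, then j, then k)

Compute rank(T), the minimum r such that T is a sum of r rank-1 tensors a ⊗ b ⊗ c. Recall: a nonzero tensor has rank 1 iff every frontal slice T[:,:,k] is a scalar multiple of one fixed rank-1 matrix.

3

Lower bound: in the mode-3 unfolding of T (rows indexed by k, columns by (i,j)) the 3×3 minor on rows k ∈ {0, 1, 2}, columns (i,j) ∈ {(0,0), (0,1), (1,0)} is det [[10, 0, 0], [0, 0, 2], [8, -6, 0]] = 120 ≠ 0, so that unfolding has rank ≥ 3 and hence rank(T) ≥ 3 (CP rank is at least every unfolding rank, though it can be larger).
Upper bound: T is a sum of 3 rank-1 terms, T = [0, 1] ⊗ [1, 1] ⊗ [4, 2, 2] + [1, 0] ⊗ [1, -2] ⊗ [2, 0, 4] + [2, -1] ⊗ [2, 1] ⊗ [2, 0, 1] (written with every a and b primitive with positive leading entry and the scale carried by c; CP decompositions are not unique, and this one is verified by expanding entrywise), so rank(T) ≤ 3.
These bounds meet, so rank(T) = 3.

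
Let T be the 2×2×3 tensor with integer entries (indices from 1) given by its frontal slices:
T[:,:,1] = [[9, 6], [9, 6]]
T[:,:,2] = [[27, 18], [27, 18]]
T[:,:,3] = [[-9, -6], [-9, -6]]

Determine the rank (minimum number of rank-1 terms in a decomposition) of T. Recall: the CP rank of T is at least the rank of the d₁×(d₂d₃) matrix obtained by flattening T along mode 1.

1

Lower bound: T ≠ 0 (e.g. T[1,1,1] = 9), so rank(T) ≥ 1.
Upper bound: if T = a (x) b (x) c then every fibre of T is a multiple of the corresponding factor, so read the factors off the fibres through the nonzero entry T[1,1,1] = 9.
The mode-1 fibre T[:,1,1] = [9, 9] gives a = [1, 1] (primitive direction); the mode-2 fibre T[1,:,1] = [9, 6] gives b = [3, 2]; then c[k] = T[1,1,k] / (a[1]·b[1]) = [9, 27, -9] / 3 = [3, 9, -3].
Expanding [1, 1] (x) [3, 2] (x) [3, 9, -3] reproduces all 12 entries of T, so T = [1, 1] (x) [3, 2] (x) [3, 9, -3] and rank(T) ≤ 1.
These bounds meet, so rank(T) = 1.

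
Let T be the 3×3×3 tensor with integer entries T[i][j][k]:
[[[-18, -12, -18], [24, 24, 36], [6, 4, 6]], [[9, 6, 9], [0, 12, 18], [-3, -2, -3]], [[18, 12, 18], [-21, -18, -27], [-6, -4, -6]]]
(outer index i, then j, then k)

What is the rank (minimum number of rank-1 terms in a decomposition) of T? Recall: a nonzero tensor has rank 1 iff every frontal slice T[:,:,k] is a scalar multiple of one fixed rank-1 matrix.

Lower bound: the mode-1 unfolding of T (rows indexed by i, columns by (j,k) = (0,0), (0,1), (0,2), (1,0), (1,1), (1,2), (2,0), (2,1), (2,2)) is [[-18, -12, -18, 24, 24, 36, 6, 4, 6], [9, 6, 9, 0, 12, 18, -3, -2, -3], [18, 12, 18, -21, -18, -27, -6, -4, -6]].
There the 2×2 minor on rows i ∈ {0, 1}, columns (j,k) ∈ {(0,0), (1,0)} is det [[-18, 24], [9, 0]] = -216 ≠ 0, so this unfolding has rank ≥ 2; CP rank is at least every unfolding rank, so rank(T) ≥ 2. (Flattening ranks never certify an upper bound on CP rank; for that we must actually write T with 2 rank-1 terms.)
Upper bound — finding two terms. Write S_k = T[:,:,k] for the frontal slices: S₀ = [[-18, 24, 6], [9, 0, -3], [18, -21, -6]], S₁ = [[-12, 24, 4], [6, 12, -2], [12, -18, -4]], S₂ = [[-18, 36, 6], [9, 18, -3], [18, -27, -6]].
If T = a₁ ⊗ b₁ ⊗ c₁ + a₂ ⊗ b₂ ⊗ c₂ then each S_k = c₁[k]·a₁b₁ᵀ + c₂[k]·a₂b₂ᵀ. S₀ and S₁ are linearly independent, so a₁b₁ᵀ and a₂b₂ᵀ must span the same plane of matrices: they are the rank-1 matrices of the form x·S₀ + y·S₁.
The 2×2 minor of x·S₀ + y·S₁ on rows {0,1}, columns {0,1} is −216·x² − 576·xy − 288·y² = (-72)·(x + 2·y)(3·x + 2·y), vanishing at (x:y) = (2:-1) and (2:-3).
M₁ = 2·S₀ − S₁ = [[-24, 24, 8], [12, -12, -4], [24, -24, -8]] = (-4)·(2, -1, -2)(3, -3, -1)ᵀ and M₂ = 2·S₀ − 3·S₁ = [[0, -24, 0], [0, -36, 0], [0, 12, 0]] = (-12)·(2, 3, -1)(0, 1, 0)ᵀ, so take a₁ = (2, -1, -2), b₁ = (3, -3, -1), a₂ = (2, 3, -1), b₂ = (0, 1, 0).
Each slice is an integer combination of E₁ = a₁b₁ᵀ and E₂ = a₂b₂ᵀ: S₀ = −3·E₁ + 3·E₂, S₁ = −2·E₁ + 6·E₂, S₂ = −3·E₁ + 9·E₂; reading off coefficients, c₁ = (-3, -2, -3) and c₂ = (3, 6, 9).
Hence T = (2, -1, -2) ⊗ (3, -3, -1) ⊗ (-3, -2, -3) + (2, 3, -1) ⊗ (0, 1, 0) ⊗ (3, 6, 9), so rank(T) ≤ 2.
These bounds meet, so rank(T) = 2.
Check entry T[2,2,1] = -4: (-2)·(-1)·(-2) + (-1)·(0)·(6) = -4.

2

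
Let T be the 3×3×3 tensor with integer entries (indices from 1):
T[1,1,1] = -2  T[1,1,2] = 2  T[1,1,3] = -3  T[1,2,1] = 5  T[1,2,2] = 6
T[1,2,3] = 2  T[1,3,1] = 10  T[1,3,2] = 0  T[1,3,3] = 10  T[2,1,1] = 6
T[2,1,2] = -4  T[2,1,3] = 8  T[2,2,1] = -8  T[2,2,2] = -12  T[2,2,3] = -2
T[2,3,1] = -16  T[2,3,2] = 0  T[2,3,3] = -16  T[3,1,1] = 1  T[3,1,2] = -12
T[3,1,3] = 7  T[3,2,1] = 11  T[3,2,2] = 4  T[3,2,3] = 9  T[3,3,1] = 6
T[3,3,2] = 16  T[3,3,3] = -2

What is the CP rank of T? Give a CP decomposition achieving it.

Lower bound: the mode-2 unfolding of T (rows indexed by j, columns by (i,k) = (1,1), (1,2), (1,3), (2,1), (2,2), (2,3), (3,1), (3,2), (3,3)) is [[-2, 2, -3, 6, -4, 8, 1, -12, 7], [5, 6, 2, -8, -12, -2, 11, 4, 9], [10, 0, 10, -16, 0, -16, 6, 16, -2]].
There the 3×3 minor on rows j ∈ {1, 2, 3}, columns (i,k) ∈ {(1,1), (1,2), (2,1)} is det [[-2, 2, 6], [5, 6, -8], [10, 0, -16]] = -168 ≠ 0, so this unfolding has rank ≥ 3; CP rank is at least every unfolding rank, so rank(T) ≥ 3. (This is only a lower bound: in general the CP rank may exceed every unfolding rank, so we still need to exhibit 3 rank-1 terms summing to T.)
Upper bound: T is a sum of 3 rank-1 terms, T = (1, -2, -2) ⊗ (2, 1, -2) ⊗ (-1, 2, -2) + (1, -2, 2) ⊗ (1, -2, -2) ⊗ (-2, -2, -1) + (2, -2, 1) ⊗ (1, 1, 2) ⊗ (1, 0, 1) (one valid choice — decompositions are not unique — normalised so each a, b is primitive with positive first nonzero entry; check it by expanding all entries), so rank(T) ≤ 3.
These bounds meet, so rank(T) = 3.

rank(T) = 3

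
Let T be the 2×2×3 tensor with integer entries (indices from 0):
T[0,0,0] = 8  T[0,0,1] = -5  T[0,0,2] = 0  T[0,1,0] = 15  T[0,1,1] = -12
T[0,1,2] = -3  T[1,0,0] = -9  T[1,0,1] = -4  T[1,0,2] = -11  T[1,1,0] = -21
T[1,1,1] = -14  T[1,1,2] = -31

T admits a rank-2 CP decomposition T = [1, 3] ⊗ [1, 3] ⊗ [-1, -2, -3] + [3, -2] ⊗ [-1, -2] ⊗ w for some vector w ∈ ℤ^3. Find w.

w = [-3, 1, -1]

Subtract the known terms from T to get the rank-1 residual R = [3, -2] ⊗ [-1, -2] ⊗ w, so R[i,j,k] = a[i]·b[j]·w[k]. Pick indices with nonzero a[0]·b[0] = (3)·(-1) = -3. Only the fibre through (0,0,·) is needed: R[0,0,:] = T[0,0,:] − Σₗ aₗ[0]bₗ[0]cₗ = [8, -5, 0] − (1)·(1)·[-1, -2, -3] = [9, -3, 3]. Then w[k] = R[0,0,k] / -3 for each k, giving w = [9, -3, 3] / -3 = [-3, 1, -1].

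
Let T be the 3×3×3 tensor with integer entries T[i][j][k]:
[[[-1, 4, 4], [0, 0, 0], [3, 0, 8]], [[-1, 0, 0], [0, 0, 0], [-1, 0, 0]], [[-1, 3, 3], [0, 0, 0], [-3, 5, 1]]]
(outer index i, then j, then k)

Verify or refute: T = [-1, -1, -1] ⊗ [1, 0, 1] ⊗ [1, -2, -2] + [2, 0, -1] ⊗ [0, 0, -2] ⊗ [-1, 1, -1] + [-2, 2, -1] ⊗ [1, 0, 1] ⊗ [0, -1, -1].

Reconstruct entrywise from the claimed factors. For example, T[1,0,0] = -1 and Σₗ aₗ[1]bₗ[0]cₗ[0] = (-1)·(1)·(1) + (0)·(0)·(-1) + (2)·(1)·(0) = -1; checking all 27 entries, every one matches. The claim holds.

Yes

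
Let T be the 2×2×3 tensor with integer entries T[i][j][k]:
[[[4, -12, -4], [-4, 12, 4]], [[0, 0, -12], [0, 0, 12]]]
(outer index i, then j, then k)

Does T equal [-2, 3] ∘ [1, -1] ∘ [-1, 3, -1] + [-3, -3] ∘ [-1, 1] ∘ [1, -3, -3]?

No

Reconstruct entry (0,0,0) from the claimed factors: Σₗ aₗ[0]bₗ[0]cₗ[0] = (-2)·(1)·(-1) + (-3)·(-1)·(1) = 5, but T[0,0,0] = 4. The claim is false.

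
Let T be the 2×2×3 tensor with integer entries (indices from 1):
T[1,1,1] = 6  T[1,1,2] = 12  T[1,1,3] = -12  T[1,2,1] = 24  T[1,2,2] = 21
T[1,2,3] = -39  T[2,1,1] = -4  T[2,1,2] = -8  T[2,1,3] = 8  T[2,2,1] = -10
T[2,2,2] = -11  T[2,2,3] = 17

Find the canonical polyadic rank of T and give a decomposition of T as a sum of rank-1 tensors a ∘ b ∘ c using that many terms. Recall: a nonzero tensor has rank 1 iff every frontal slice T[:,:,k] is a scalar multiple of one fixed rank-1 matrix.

rank(T) = 2

Lower bound: the mode-1 unfolding of T (rows indexed by i, columns by (j,k) = (1,1), (1,2), (1,3), (2,1), (2,2), (2,3)) is [[6, 12, -12, 24, 21, -39], [-4, -8, 8, -10, -11, 17]].
There the 2×2 minor on rows i ∈ {1, 2}, columns (j,k) ∈ {(1,1), (2,1)} is det [[6, 24], [-4, -10]] = 36 ≠ 0, so this unfolding has rank ≥ 2; CP rank is at least every unfolding rank, so rank(T) ≥ 2. (This is only a lower bound: in general the CP rank may exceed every unfolding rank, so we still need to exhibit 2 rank-1 terms summing to T.)
Upper bound — finding two terms. Write S_k = T[:,:,k] for the frontal slices: S₁ = [[6, 24], [-4, -10]], S₂ = [[12, 21], [-8, -11]], S₃ = [[-12, -39], [8, 17]].
If T = a₁ ∘ b₁ ∘ c₁ + a₂ ∘ b₂ ∘ c₂ then each S_k = c₁[k]·a₁b₁ᵀ + c₂[k]·a₂b₂ᵀ. S₁ and S₂ are linearly independent, so a₁b₁ᵀ and a₂b₂ᵀ must span the same plane of matrices: they are the rank-1 matrices of the form x·S₁ + y·S₂.
det(x·S₁ + y·S₂) is 36·x² + 90·xy + 36·y² = 18·(x + 2·y)(2·x + y), vanishing at (x:y) = (2:-1) and (1:-2).
M₁ = 2·S₁ − S₂ = [[0, 27], [0, -9]] = 9·[3, -1][0, 1]ᵀ and M₂ = S₁ − 2·S₂ = [[-18, -18], [12, 12]] = (-6)·[3, -2][1, 1]ᵀ, so take a₁ = [3, -1], b₁ = [0, 1], a₂ = [3, -2], b₂ = [1, 1].
Each slice is an integer combination of E₁ = a₁b₁ᵀ and E₂ = a₂b₂ᵀ: S₁ = 6·E₁ + 2·E₂, S₂ = 3·E₁ + 4·E₂, S₃ = −9·E₁ − 4·E₂; reading off coefficients, c₁ = [6, 3, -9] and c₂ = [2, 4, -4].
Hence T = [3, -1] ∘ [0, 1] ∘ [6, 3, -9] + [3, -2] ∘ [1, 1] ∘ [2, 4, -4], so rank(T) ≤ 2.
These bounds meet, so rank(T) = 2.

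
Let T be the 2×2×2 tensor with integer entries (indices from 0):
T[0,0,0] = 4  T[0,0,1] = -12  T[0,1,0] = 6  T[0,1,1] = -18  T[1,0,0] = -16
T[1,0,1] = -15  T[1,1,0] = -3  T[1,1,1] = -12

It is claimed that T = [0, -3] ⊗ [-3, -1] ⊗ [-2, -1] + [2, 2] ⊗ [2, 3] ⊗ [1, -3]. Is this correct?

No

Reconstruct entry (1,0,0) from the claimed factors: Σₗ aₗ[1]bₗ[0]cₗ[0] = (-3)·(-3)·(-2) + (2)·(2)·(1) = -14, but T[1,0,0] = -16. The claim is false.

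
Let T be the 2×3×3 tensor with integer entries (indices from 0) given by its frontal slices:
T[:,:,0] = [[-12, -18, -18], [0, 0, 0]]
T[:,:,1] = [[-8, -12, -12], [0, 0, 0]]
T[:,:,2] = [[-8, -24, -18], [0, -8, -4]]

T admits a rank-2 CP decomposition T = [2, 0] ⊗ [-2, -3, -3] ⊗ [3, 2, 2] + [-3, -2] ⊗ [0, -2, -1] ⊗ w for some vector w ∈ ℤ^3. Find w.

Subtract the known terms from T to get the rank-1 residual R = [-3, -2] ⊗ [0, -2, -1] ⊗ w, so R[i,j,k] = a[i]·b[j]·w[k]. Pick indices with nonzero a[0]·b[1] = (-3)·(-2) = 6. Only the fibre through (0,1,·) is needed: R[0,1,:] = T[0,1,:] − Σₗ aₗ[0]bₗ[1]cₗ = [-18, -12, -24] − (2)·(-3)·[3, 2, 2] = [0, 0, -12]. Then w[k] = R[0,1,k] / 6 for each k, giving w = [0, 0, -12] / 6 = [0, 0, -2].

w = [0, 0, -2]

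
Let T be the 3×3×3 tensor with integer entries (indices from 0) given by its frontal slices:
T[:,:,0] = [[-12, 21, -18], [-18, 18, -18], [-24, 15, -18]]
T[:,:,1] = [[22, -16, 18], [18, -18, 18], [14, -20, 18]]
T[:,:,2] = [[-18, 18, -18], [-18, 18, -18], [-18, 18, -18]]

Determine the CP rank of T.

2

Lower bound: the mode-3 unfolding of T (rows indexed by k, columns by (i,j) = (0,0), (0,1), (0,2), (1,0), (1,1), (1,2), (2,0), (2,1), (2,2)) is [[-12, 21, -18, -18, 18, -18, -24, 15, -18], [22, -16, 18, 18, -18, 18, 14, -20, 18], [-18, 18, -18, -18, 18, -18, -18, 18, -18]].
There the 2×2 minor on rows k ∈ {0, 1}, columns (i,j) ∈ {(0,0), (0,1)} is det [[-12, 21], [22, -16]] = -270 ≠ 0, so this unfolding has rank ≥ 2; CP rank is at least every unfolding rank, so rank(T) ≥ 2. (Unfolding ranks only ever bound the CP rank from below — rank(T) can be strictly larger than all of them — so the matching upper bound has to come from an explicit 2-term decomposition.)
Upper bound — finding two terms. Write S_k = T[:,:,k] for the frontal slices: S₀ = [[-12, 21, -18], [-18, 18, -18], [-24, 15, -18]], S₁ = [[22, -16, 18], [18, -18, 18], [14, -20, 18]], S₂ = [[-18, 18, -18], [-18, 18, -18], [-18, 18, -18]].
If T = a₁ ⊗ b₁ ⊗ c₁ + a₂ ⊗ b₂ ⊗ c₂ then each S_k = c₁[k]·a₁b₁ᵀ + c₂[k]·a₂b₂ᵀ. S₀ and S₁ are linearly independent, so a₁b₁ᵀ and a₂b₂ᵀ must span the same plane of matrices: they are the rank-1 matrices of the form x·S₀ + y·S₁.
The 2×2 minor of x·S₀ + y·S₁ on rows {0,1}, columns {0,1} is 162·x² − 54·xy − 108·y² = 54·(3·x + 2·y)(x − y), vanishing at (x:y) = (2:-3) and (1:1).
M₁ = 2·S₀ − 3·S₁ = [[-90, 90, -90], [-90, 90, -90], [-90, 90, -90]] = (-90)·[1, 1, 1][1, -1, 1]ᵀ and M₂ = S₀ + S₁ = [[10, 5, 0], [0, 0, 0], [-10, -5, 0]] = 5·[1, 0, -1][2, 1, 0]ᵀ, so take a₁ = [1, 1, 1], b₁ = [1, -1, 1], a₂ = [1, 0, -1], b₂ = [2, 1, 0].
Each slice is an integer combination of E₁ = a₁b₁ᵀ and E₂ = a₂b₂ᵀ: S₀ = −18·E₁ + 3·E₂, S₁ = 18·E₁ + 2·E₂, S₂ = −18·E₁; reading off coefficients, c₁ = [-18, 18, -18] and c₂ = [3, 2, 0].
Hence T = [1, 1, 1] ⊗ [1, -1, 1] ⊗ [-18, 18, -18] + [1, 0, -1] ⊗ [2, 1, 0] ⊗ [3, 2, 0], so rank(T) ≤ 2.
These bounds meet, so rank(T) = 2.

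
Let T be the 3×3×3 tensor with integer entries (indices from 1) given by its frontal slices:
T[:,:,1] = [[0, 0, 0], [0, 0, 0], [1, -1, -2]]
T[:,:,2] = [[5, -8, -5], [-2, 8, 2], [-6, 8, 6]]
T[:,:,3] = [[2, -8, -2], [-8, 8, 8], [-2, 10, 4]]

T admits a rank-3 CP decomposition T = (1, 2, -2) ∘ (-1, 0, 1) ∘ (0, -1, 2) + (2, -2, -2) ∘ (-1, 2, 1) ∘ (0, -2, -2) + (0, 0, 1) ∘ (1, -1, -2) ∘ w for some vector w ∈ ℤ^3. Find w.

w = (1, 0, -2)

Subtract the known terms from T to get the rank-1 residual R = (0, 0, 1) ∘ (1, -1, -2) ∘ w, so R[i,j,k] = a[i]·b[j]·w[k]. Pick indices with nonzero a[3]·b[1] = (1)·(1) = 1. Only the fibre through (3,1,·) is needed: R[3,1,:] = T[3,1,:] − Σₗ aₗ[3]bₗ[1]cₗ = [1, -6, -2] − (-2)·(-1)·(0, -1, 2) − (-2)·(-1)·(0, -2, -2) = [1, 0, -2]. Then w[k] = R[3,1,k] / 1 for each k, giving w = [1, 0, -2] / 1 = (1, 0, -2).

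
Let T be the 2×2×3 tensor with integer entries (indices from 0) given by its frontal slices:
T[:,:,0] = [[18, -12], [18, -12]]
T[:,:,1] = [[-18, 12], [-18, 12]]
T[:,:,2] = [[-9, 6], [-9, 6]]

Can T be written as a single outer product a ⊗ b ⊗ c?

Yes

If T = a ⊗ b ⊗ c then every fibre of T is a multiple of the corresponding factor, so read the factors off the fibres through the nonzero entry T[0,0,0] = 18.
The mode-1 fibre T[:,0,0] = [18, 18] gives a = (1, 1) (primitive direction); the mode-2 fibre T[0,:,0] = [18, -12] gives b = (3, -2); then c[k] = T[0,0,k] / (a[0]·b[0]) = [18, -18, -9] / 3 = (6, -6, -3).
Expanding (1, 1) ⊗ (3, -2) ⊗ (6, -6, -3) reproduces all 12 entries of T, so T = (1, 1) ⊗ (3, -2) ⊗ (6, -6, -3) and rank(T) ≤ 1.
Equivalently every frontal slice T[:,:,k] is c[k] times the rank-1 matrix (1, 1) ⊗ (3, -2). So T has rank 1 (it is nonzero).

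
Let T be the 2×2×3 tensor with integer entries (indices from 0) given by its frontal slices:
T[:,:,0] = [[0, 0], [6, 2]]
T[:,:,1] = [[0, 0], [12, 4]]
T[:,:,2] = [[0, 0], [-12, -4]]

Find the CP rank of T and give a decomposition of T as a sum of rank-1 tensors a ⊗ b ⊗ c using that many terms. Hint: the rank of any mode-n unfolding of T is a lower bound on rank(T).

rank(T) = 1

Lower bound: T ≠ 0 (e.g. T[1,0,0] = 6), so rank(T) ≥ 1.
Upper bound: if T = a ⊗ b ⊗ c then every fibre of T is a multiple of the corresponding factor, so read the factors off the fibres through the nonzero entry T[1,0,0] = 6.
The mode-1 fibre T[:,0,0] = [0, 6] gives a = [0, 1] (primitive direction); the mode-2 fibre T[1,:,0] = [6, 2] gives b = [3, 1]; then c[k] = T[1,0,k] / (a[1]·b[0]) = [6, 12, -12] / 3 = [2, 4, -4].
Expanding [0, 1] ⊗ [3, 1] ⊗ [2, 4, -4] reproduces all 12 entries of T, so T = [0, 1] ⊗ [3, 1] ⊗ [2, 4, -4] and rank(T) ≤ 1.
These bounds meet, so rank(T) = 1.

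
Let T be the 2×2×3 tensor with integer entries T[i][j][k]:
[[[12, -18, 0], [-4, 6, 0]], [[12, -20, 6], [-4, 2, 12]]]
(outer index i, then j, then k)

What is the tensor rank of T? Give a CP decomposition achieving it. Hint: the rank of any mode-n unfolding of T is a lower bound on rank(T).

Lower bound: the mode-3 unfolding of T (rows indexed by k, columns by (i,j) = (0,0), (0,1), (1,0), (1,1)) is [[12, -4, 12, -4], [-18, 6, -20, 2], [0, 0, 6, 12]].
There the 2×2 minor on rows k ∈ {0, 1}, columns (i,j) ∈ {(0,0), (1,0)} is det [[12, 12], [-18, -20]] = -24 ≠ 0, so this unfolding has rank ≥ 2; CP rank is at least every unfolding rank, so rank(T) ≥ 2. (Flattening ranks never certify an upper bound on CP rank; for that we must actually write T with 2 rank-1 terms.)
Upper bound — finding two terms. Write S_k = T[:,:,k] for the frontal slices: S₀ = [[12, -4], [12, -4]], S₁ = [[-18, 6], [-20, 2]], S₂ = [[0, 0], [6, 12]].
If T = a₁ ∘ b₁ ∘ c₁ + a₂ ∘ b₂ ∘ c₂ then each S_k = c₁[k]·a₁b₁ᵀ + c₂[k]·a₂b₂ᵀ. S₀ and S₁ are linearly independent, so a₁b₁ᵀ and a₂b₂ᵀ must span the same plane of matrices: they are the rank-1 matrices of the form x·S₀ + y·S₁.
det(x·S₀ + y·S₁) is −56·xy + 84·y² = (-28)·(2·x − 3·y)(y), vanishing at (x:y) = (3:2) and (1:0).
M₁ = 3·S₀ + 2·S₁ = [[0, 0], [-4, -8]] = (-4)·(0, 1)(1, 2)ᵀ and M₂ = S₀ = [[12, -4], [12, -4]] = 4·(1, 1)(3, -1)ᵀ, so take a₁ = (0, 1), b₁ = (1, 2), a₂ = (1, 1), b₂ = (3, -1).
Each slice is an integer combination of E₁ = a₁b₁ᵀ and E₂ = a₂b₂ᵀ: S₀ = 4·E₂, S₁ = −2·E₁ − 6·E₂, S₂ = 6·E₁; reading off coefficients, c₁ = (0, -2, 6) and c₂ = (4, -6, 0).
Hence T = (0, 1) ∘ (1, 2) ∘ (0, -2, 6) + (1, 1) ∘ (3, -1) ∘ (4, -6, 0), so rank(T) ≤ 2.
These bounds meet, so rank(T) = 2.
Check entry T[0,0,1] = -18: (0)·(1)·(-2) + (1)·(3)·(-6) = -18.

rank(T) = 2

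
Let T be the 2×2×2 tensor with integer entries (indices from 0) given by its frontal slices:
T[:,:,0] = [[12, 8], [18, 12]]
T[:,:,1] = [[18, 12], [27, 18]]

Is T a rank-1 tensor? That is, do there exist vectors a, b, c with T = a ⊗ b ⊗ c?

Yes

If T = a ⊗ b ⊗ c then every fibre of T is a multiple of the corresponding factor, so read the factors off the fibres through the nonzero entry T[0,0,0] = 12.
The mode-1 fibre T[:,0,0] = [12, 18] gives a = [2, 3] (primitive direction); the mode-2 fibre T[0,:,0] = [12, 8] gives b = [3, 2]; then c[k] = T[0,0,k] / (a[0]·b[0]) = [12, 18] / 6 = [2, 3].
Expanding [2, 3] ⊗ [3, 2] ⊗ [2, 3] reproduces all 8 entries of T, so T = [2, 3] ⊗ [3, 2] ⊗ [2, 3] and rank(T) ≤ 1.
Equivalently every frontal slice T[:,:,k] is c[k] times the rank-1 matrix [2, 3] ⊗ [3, 2]. So T has rank 1 (it is nonzero).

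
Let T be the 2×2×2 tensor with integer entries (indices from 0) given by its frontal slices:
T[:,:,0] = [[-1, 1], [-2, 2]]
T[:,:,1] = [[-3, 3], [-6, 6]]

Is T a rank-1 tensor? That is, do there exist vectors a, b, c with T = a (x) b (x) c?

Yes

If T = a (x) b (x) c then every fibre of T is a multiple of the corresponding factor, so read the factors off the fibres through the nonzero entry T[0,0,0] = -1.
The mode-1 fibre T[:,0,0] = [-1, -2] gives a = [1, 2] (primitive direction); the mode-2 fibre T[0,:,0] = [-1, 1] gives b = [1, -1]; then c[k] = T[0,0,k] / (a[0]·b[0]) = [-1, -3] / 1 = [-1, -3].
Expanding [1, 2] (x) [1, -1] (x) [-1, -3] reproduces all 8 entries of T, so T = [1, 2] (x) [1, -1] (x) [-1, -3] and rank(T) ≤ 1.
Equivalently every frontal slice T[:,:,k] is c[k] times the rank-1 matrix [1, 2] (x) [1, -1]. So T has rank 1 (it is nonzero).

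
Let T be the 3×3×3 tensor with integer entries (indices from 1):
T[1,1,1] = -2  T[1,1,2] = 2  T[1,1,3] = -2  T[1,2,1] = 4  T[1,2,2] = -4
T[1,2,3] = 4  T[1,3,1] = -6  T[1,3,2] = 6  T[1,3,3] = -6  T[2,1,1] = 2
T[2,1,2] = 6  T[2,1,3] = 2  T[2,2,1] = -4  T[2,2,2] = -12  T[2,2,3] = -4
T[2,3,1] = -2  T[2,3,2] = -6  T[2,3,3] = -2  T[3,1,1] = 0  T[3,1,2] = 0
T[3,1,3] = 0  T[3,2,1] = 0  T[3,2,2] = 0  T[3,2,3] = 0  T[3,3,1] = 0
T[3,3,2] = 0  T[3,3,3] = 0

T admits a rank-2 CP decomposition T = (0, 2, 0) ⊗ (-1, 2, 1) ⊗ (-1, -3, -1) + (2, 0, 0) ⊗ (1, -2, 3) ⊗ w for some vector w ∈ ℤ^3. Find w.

w = (-1, 1, -1)

Subtract the known terms from T to get the rank-1 residual R = (2, 0, 0) ⊗ (1, -2, 3) ⊗ w, so R[i,j,k] = a[i]·b[j]·w[k]. Pick indices with nonzero a[1]·b[1] = (2)·(1) = 2. Only the fibre through (1,1,·) is needed: R[1,1,:] = T[1,1,:] − Σₗ aₗ[1]bₗ[1]cₗ = [-2, 2, -2] − (0)·(-1)·(-1, -3, -1) = [-2, 2, -2]. Then w[k] = R[1,1,k] / 2 for each k, giving w = [-2, 2, -2] / 2 = (-1, 1, -1).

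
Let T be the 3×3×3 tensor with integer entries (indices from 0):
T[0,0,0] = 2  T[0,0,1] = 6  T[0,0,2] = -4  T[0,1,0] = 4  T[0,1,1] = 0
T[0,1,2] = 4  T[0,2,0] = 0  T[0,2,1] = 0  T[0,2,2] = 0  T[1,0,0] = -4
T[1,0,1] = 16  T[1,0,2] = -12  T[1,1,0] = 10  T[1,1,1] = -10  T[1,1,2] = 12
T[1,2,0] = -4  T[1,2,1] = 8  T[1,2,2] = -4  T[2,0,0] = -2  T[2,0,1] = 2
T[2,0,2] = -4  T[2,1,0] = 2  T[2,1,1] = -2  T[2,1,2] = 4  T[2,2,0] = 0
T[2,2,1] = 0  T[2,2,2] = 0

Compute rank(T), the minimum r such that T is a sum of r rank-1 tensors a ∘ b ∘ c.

3

Lower bound: in the mode-3 unfolding of T (rows indexed by k, columns by (i,j)) the 3×3 minor on rows k ∈ {0, 1, 2}, columns (i,j) ∈ {(0,0), (0,1), (1,0)} is det [[2, 4, -4], [6, 0, 16], [-4, 4, -12]] = -192 ≠ 0, so that unfolding has rank ≥ 3 and hence rank(T) ≥ 3 (CP rank is at least every unfolding rank, though it can be larger).
Upper bound: T is a sum of 3 rank-1 terms, T = [0, 1, 0] ∘ [1, -1, 1] ∘ [-4, 8, -4] + [1, 1, 0] ∘ [2, 1, 0] ∘ [2, 2, 0] + [1, 2, 1] ∘ [1, -1, 0] ∘ [-2, 2, -4] (written with every a and b primitive with positive leading entry and the scale carried by c; CP decompositions are not unique, and this one is verified by expanding entrywise), so rank(T) ≤ 3.
These bounds meet, so rank(T) = 3.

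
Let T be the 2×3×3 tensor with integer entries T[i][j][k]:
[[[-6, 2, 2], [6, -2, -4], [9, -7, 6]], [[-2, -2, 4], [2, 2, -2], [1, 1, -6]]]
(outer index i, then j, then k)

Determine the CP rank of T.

Lower bound: in the mode-3 unfolding of T (rows indexed by k, columns by (i,j)) the 3×3 minor on rows k ∈ {0, 1, 2}, columns (i,j) ∈ {(0,0), (0,1), (0,2)} is det [[-6, 6, 9], [2, -2, -7], [2, -4, 6]] = 48 ≠ 0, so that unfolding has rank ≥ 3 and hence rank(T) ≥ 3 (CP rank is at least every unfolding rank, though it can be larger).
Upper bound: T is a sum of 3 rank-1 terms, T = [1, -1] ⊗ [0, 1, -2] ⊗ [0, 0, -2] + [1, 0] ⊗ [1, -1, -2] ⊗ [-4, 4, -2] + [1, 1] ⊗ [2, -2, -1] ⊗ [-1, -1, 2] (one valid choice — decompositions are not unique — normalised so each a, b is primitive with positive first nonzero entry; check it by expanding all entries), so rank(T) ≤ 3.
These bounds meet, so rank(T) = 3.

3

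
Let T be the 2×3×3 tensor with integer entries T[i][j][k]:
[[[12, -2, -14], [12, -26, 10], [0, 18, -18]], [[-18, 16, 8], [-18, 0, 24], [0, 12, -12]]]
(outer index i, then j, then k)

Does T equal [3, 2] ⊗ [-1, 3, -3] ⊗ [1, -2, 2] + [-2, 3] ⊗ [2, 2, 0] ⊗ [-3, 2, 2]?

No

Reconstruct entry (0,0,0) from the claimed factors: Σₗ aₗ[0]bₗ[0]cₗ[0] = (3)·(-1)·(1) + (-2)·(2)·(-3) = 9, but T[0,0,0] = 12. The claim is false.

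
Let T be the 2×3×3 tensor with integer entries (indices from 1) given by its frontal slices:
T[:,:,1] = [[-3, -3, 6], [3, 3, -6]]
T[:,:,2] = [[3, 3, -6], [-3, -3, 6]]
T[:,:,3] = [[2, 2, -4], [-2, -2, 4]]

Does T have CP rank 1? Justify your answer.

Yes

The mode-1 fibre T[:,1,1] = [-3, 3] gives a = (1, -1) (primitive direction); the mode-2 fibre T[1,:,1] = [-3, -3, 6] gives b = (1, 1, -2); then c[k] = T[1,1,k] / (a[1]·b[1]) = [-3, 3, 2] / 1 = (-3, 3, 2).
Expanding (1, -1) ⊗ (1, 1, -2) ⊗ (-3, 3, 2) reproduces all 18 entries of T, so T = (1, -1) ⊗ (1, 1, -2) ⊗ (-3, 3, 2) and rank(T) ≤ 1.
Equivalently every frontal slice T[:,:,k] is c[k] times the rank-1 matrix (1, -1) ⊗ (1, 1, -2). So T has rank 1 (it is nonzero).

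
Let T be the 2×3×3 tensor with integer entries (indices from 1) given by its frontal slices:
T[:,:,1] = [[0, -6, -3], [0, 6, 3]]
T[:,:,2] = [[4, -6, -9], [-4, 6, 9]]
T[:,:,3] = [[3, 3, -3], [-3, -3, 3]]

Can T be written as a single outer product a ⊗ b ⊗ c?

No

The mode-2 unfolding of T (rows indexed by j, columns by (i,k) = (1,1), (1,2), (1,3), (2,1), (2,2), (2,3)) is [[0, 4, 3, 0, -4, -3], [-6, -6, 3, 6, 6, -3], [-3, -9, -3, 3, 9, 3]].
There the 2×2 minor on rows j ∈ {1, 2}, columns (i,k) ∈ {(1,1), (1,2)} is det [[0, 4], [-6, -6]] = 24 ≠ 0, so this unfolding has rank ≥ 2; CP rank is at least every unfolding rank, so rank(T) ≥ 2.
In particular rank(T) ≥ 2 > 1, so T is not rank-1.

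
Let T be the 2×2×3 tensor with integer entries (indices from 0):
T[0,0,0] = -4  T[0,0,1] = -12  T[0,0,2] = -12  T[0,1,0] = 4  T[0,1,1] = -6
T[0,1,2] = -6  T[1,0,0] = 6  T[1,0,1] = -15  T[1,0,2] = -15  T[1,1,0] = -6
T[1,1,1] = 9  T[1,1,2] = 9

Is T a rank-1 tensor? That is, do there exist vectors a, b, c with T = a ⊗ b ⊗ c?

No

The mode-1 unfolding of T (rows indexed by i, columns by (j,k) = (0,0), (0,1), (0,2), (1,0), (1,1), (1,2)) is [[-4, -12, -12, 4, -6, -6], [6, -15, -15, -6, 9, 9]].
There the 2×2 minor on rows i ∈ {0, 1}, columns (j,k) ∈ {(0,0), (0,1)} is det [[-4, -12], [6, -15]] = 132 ≠ 0, so this unfolding has rank ≥ 2; CP rank is at least every unfolding rank, so rank(T) ≥ 2.
In particular rank(T) ≥ 2 > 1, so T is not rank-1.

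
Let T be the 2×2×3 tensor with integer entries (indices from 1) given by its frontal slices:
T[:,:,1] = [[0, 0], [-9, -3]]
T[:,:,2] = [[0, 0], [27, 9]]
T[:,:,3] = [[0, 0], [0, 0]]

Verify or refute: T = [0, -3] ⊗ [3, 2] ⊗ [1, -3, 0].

Reconstruct entry (2,2,1) from the claimed factors: Σₗ aₗ[2]bₗ[2]cₗ[1] = (-3)·(2)·(1) = -6, but T[2,2,1] = -3. The claim is false.

No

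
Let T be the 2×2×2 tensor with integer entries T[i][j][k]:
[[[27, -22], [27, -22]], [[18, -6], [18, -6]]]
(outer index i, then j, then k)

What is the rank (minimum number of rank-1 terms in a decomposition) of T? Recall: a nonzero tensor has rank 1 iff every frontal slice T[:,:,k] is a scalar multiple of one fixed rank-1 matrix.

Lower bound: the mode-1 unfolding of T (rows indexed by i, columns by (j,k) = (0,0), (0,1), (1,0), (1,1)) is [[27, -22, 27, -22], [18, -6, 18, -6]].
There the 2×2 minor on rows i ∈ {0, 1}, columns (j,k) ∈ {(0,0), (0,1)} is det [[27, -22], [18, -6]] = 234 ≠ 0, so this unfolding has rank ≥ 2; CP rank is at least every unfolding rank, so rank(T) ≥ 2. (Flattening ranks never certify an upper bound on CP rank; for that we must actually write T with 2 rank-1 terms.)
Upper bound — finding two terms. Every mode-2 slice of T is a multiple of one matrix: T[:,j,:] = b[j]·M with b = (1, 1) and M = [[27, -22], [18, -6]] (rows indexed by i, columns by k). So it suffices to write M as a sum of two rank-1 matrices.
Splitting M by its rows (i = 0, 1), M = (1, 0)(27, -22)ᵀ + (0, 1)(18, -6)ᵀ.
Hence T = (1, 0) (x) (1, 1) (x) (27, -22) + (0, 1) (x) (1, 1) (x) (18, -6), so rank(T) ≤ 2.
These bounds meet, so rank(T) = 2.
Check entry T[1,1,0] = 18: (0)·(1)·(27) + (1)·(1)·(18) = 18.

2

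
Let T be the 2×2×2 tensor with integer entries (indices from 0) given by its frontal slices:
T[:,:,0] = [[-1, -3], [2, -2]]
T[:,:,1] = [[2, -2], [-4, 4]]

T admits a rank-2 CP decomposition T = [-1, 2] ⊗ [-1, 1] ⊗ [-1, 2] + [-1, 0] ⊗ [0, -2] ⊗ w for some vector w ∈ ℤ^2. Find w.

w = [-2, 0]

Subtract the known terms from T to get the rank-1 residual R = [-1, 0] ⊗ [0, -2] ⊗ w, so R[i,j,k] = a[i]·b[j]·w[k]. Pick indices with nonzero a[0]·b[1] = (-1)·(-2) = 2. Only the fibre through (0,1,·) is needed: R[0,1,:] = T[0,1,:] − Σₗ aₗ[0]bₗ[1]cₗ = [-3, -2] − (-1)·(1)·[-1, 2] = [-4, 0]. Then w[k] = R[0,1,k] / 2 for each k, giving w = [-4, 0] / 2 = [-2, 0].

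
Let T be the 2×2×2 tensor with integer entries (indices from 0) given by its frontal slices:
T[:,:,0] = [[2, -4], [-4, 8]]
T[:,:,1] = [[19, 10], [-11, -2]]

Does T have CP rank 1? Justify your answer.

The mode-3 unfolding of T (rows indexed by k, columns by (i,j) = (0,0), (0,1), (1,0), (1,1)) is [[2, -4, -4, 8], [19, 10, -11, -2]].
There the 2×2 minor on rows k ∈ {0, 1}, columns (i,j) ∈ {(0,0), (0,1)} is det [[2, -4], [19, 10]] = 96 ≠ 0, so this unfolding has rank ≥ 2; CP rank is at least every unfolding rank, so rank(T) ≥ 2.
In particular rank(T) ≥ 2 > 1, so T is not rank-1.

No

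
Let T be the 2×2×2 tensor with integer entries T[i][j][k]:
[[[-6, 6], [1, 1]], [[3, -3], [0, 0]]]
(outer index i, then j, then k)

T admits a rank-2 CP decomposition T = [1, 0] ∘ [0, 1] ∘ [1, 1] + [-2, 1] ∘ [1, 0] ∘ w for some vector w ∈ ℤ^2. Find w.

w = [3, -3]

Subtract the known terms from T to get the rank-1 residual R = [-2, 1] ∘ [1, 0] ∘ w, so R[i,j,k] = a[i]·b[j]·w[k]. Pick indices with nonzero a[0]·b[0] = (-2)·(1) = -2. Only the fibre through (0,0,·) is needed: R[0,0,:] = T[0,0,:] − Σₗ aₗ[0]bₗ[0]cₗ = [-6, 6] − (1)·(0)·[1, 1] = [-6, 6]. Then w[k] = R[0,0,k] / -2 for each k, giving w = [-6, 6] / -2 = [3, -3].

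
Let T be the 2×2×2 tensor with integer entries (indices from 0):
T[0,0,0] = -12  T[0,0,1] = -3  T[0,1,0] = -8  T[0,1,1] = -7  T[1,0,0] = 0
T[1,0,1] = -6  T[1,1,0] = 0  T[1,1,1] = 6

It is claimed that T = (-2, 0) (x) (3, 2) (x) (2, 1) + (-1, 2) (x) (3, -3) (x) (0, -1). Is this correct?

Yes

Reconstruct entrywise from the claimed factors. For example, T[1,0,0] = 0 and Σₗ aₗ[1]bₗ[0]cₗ[0] = (0)·(3)·(2) + (2)·(3)·(0) = 0; checking all 8 entries, every one matches. The claim holds.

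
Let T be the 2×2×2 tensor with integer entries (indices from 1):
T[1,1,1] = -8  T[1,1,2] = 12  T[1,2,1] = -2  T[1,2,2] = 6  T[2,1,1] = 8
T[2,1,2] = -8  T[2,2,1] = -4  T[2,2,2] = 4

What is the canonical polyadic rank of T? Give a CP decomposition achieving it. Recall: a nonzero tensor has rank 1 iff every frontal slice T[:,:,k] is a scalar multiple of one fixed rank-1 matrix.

Lower bound: in the mode-2 unfolding of T (rows indexed by j, columns by (i,k)) the 2×2 minor on rows j ∈ {1, 2}, columns (i,k) ∈ {(1,1), (1,2)} is det [[-8, 12], [-2, 6]] = -24 ≠ 0, so that unfolding has rank ≥ 2 and hence rank(T) ≥ 2 (CP rank is at least every unfolding rank, though it can be larger).
Upper bound: with S_k = T[:,:,k], the two rank-1 terms a₁b₁ᵀ, a₂b₂ᵀ are the rank-1 members of the pencil x·S₁ + y·S₂.
det(x·S₁ + y·S₂) is 48·x² − 144·xy + 96·y² = 48·(x − 2·y)(x − y), vanishing at (x:y) = (2:1) and (1:1).
M₁ = 2·S₁ + S₂ = [[-4, 2], [8, -4]] = (-2)·(1, -2)(2, -1)ᵀ and M₂ = S₁ + S₂ = [[4, 4], [0, 0]] = 4·(1, 0)(1, 1)ᵀ, so take a₁ = (1, -2), b₁ = (2, -1), a₂ = (1, 0), b₂ = (1, 1).
Each slice is an integer combination of E₁ = a₁b₁ᵀ and E₂ = a₂b₂ᵀ: S₁ = −2·E₁ − 4·E₂, S₂ = 2·E₁ + 8·E₂; reading off coefficients, c₁ = (-2, 2) and c₂ = (-4, 8).
Hence T = (1, -2) ⊗ (2, -1) ⊗ (-2, 2) + (1, 0) ⊗ (1, 1) ⊗ (-4, 8), so rank(T) ≤ 2.
These bounds meet, so rank(T) = 2.

rank(T) = 2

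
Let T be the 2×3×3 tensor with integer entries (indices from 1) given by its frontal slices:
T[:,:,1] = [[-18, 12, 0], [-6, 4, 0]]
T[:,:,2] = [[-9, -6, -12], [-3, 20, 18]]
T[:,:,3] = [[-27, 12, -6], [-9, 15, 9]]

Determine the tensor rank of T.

Lower bound: the mode-1 unfolding of T (rows indexed by i, columns by (j,k) = (1,1), (1,2), (1,3), (2,1), (2,2), (2,3), (3,1), (3,2), (3,3)) is [[-18, -9, -27, 12, -6, 12, 0, -12, -6], [-6, -3, -9, 4, 20, 15, 0, 18, 9]].
There the 2×2 minor on rows i ∈ {1, 2}, columns (j,k) ∈ {(1,1), (2,2)} is det [[-18, -6], [-6, 20]] = -396 ≠ 0, so this unfolding has rank ≥ 2; CP rank is at least every unfolding rank, so rank(T) ≥ 2. (Flattening ranks never certify an upper bound on CP rank; for that we must actually write T with 2 rank-1 terms.)
Upper bound — finding two terms. Write S_k = T[:,:,k] for the frontal slices: S₁ = [[-18, 12, 0], [-6, 4, 0]], S₂ = [[-9, -6, -12], [-3, 20, 18]], S₃ = [[-27, 12, -6], [-9, 15, 9]].
If T = a₁ ⊗ b₁ ⊗ c₁ + a₂ ⊗ b₂ ⊗ c₂ then each S_k = c₁[k]·a₁b₁ᵀ + c₂[k]·a₂b₂ᵀ. S₁ and S₂ are linearly independent, so a₁b₁ᵀ and a₂b₂ᵀ must span the same plane of matrices: they are the rank-1 matrices of the form x·S₁ + y·S₂.
The 2×2 minor of x·S₁ + y·S₂ on rows {1,2}, columns {1,2} is −396·xy − 198·y² = (-198)·(y)(2·x + y), vanishing at (x:y) = (1:0) and (1:-2).
M₁ = S₁ = [[-18, 12, 0], [-6, 4, 0]] = (-2)·[3, 1][3, -2, 0]ᵀ and M₂ = S₁ − 2·S₂ = [[0, 24, 24], [0, -36, -36]] = 12·[2, -3][0, 1, 1]ᵀ, so take a₁ = [3, 1], b₁ = [3, -2, 0], a₂ = [2, -3], b₂ = [0, 1, 1].
Each slice is an integer combination of E₁ = a₁b₁ᵀ and E₂ = a₂b₂ᵀ: S₁ = −2·E₁, S₂ = −E₁ − 6·E₂, S₃ = −3·E₁ − 3·E₂; reading off coefficients, c₁ = [-2, -1, -3] and c₂ = [0, -6, -3].
Hence T = [3, 1] ⊗ [3, -2, 0] ⊗ [-2, -1, -3] + [2, -3] ⊗ [0, 1, 1] ⊗ [0, -6, -3], so rank(T) ≤ 2.
These bounds meet, so rank(T) = 2.

2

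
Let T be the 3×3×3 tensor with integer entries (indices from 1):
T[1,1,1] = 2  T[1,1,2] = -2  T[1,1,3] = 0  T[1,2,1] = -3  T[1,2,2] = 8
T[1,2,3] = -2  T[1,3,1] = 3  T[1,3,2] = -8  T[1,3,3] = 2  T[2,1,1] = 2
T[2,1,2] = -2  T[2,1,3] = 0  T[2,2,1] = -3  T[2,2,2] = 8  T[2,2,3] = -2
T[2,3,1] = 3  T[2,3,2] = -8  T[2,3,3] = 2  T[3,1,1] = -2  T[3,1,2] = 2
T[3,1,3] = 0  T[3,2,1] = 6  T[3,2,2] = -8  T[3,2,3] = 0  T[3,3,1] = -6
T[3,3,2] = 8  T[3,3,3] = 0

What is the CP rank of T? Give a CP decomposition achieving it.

rank(T) = 3

Lower bound: the mode-3 unfolding of T (rows indexed by k, columns by (i,j) = (1,1), (1,2), (1,3), (2,1), (2,2), (2,3), (3,1), (3,2), (3,3)) is [[2, -3, 3, 2, -3, 3, -2, 6, -6], [-2, 8, -8, -2, 8, -8, 2, -8, 8], [0, -2, 2, 0, -2, 2, 0, 0, 0]].
There the 3×3 minor on rows k ∈ {1, 2, 3}, columns (i,j) ∈ {(1,1), (1,2), (3,2)} is det [[2, -3, 6], [-2, 8, -8], [0, -2, 0]] = -8 ≠ 0, so this unfolding has rank ≥ 3; CP rank is at least every unfolding rank, so rank(T) ≥ 3. (This is only a lower bound: in general the CP rank may exceed every unfolding rank, so we still need to exhibit 3 rank-1 terms summing to T.)
Upper bound: T is a sum of 3 rank-1 terms, T = [1, 1, -2] (x) [0, 1, -1] (x) [-1, 2, 0] + [1, 1, -1] (x) [1, -2, 2] (x) [2, -2, 0] + [1, 1, 0] (x) [0, 1, -1] (x) [2, 2, -2] (written with every a and b primitive with positive leading entry and the scale carried by c; CP decompositions are not unique, and this one is verified by expanding entrywise), so rank(T) ≤ 3.
These bounds meet, so rank(T) = 3.
Check entry T[3,1,2] = 2: (-2)·(0)·(2) + (-1)·(1)·(-2) + (0)·(0)·(2) = 2.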